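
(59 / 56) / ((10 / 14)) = 59 / 40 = 1.48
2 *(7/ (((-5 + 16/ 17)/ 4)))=-952/ 69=-13.80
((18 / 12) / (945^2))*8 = 4 / 297675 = 0.00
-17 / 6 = -2.83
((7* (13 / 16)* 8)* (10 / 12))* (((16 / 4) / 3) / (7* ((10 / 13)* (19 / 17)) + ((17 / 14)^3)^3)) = 2077571559365120 / 483184016357013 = 4.30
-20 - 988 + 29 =-979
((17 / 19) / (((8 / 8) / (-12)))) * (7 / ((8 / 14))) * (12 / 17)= -1764 / 19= -92.84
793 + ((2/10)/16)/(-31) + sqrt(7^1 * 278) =sqrt(1946) + 1966639/2480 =837.11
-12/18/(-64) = 1/96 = 0.01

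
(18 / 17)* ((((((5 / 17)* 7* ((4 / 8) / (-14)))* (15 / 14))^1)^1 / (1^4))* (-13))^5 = 7929861240234375 / 6646663121846272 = 1.19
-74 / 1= -74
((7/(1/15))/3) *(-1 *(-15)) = 525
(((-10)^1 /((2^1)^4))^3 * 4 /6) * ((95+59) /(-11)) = 875 /384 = 2.28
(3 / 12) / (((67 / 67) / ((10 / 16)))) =5 / 32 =0.16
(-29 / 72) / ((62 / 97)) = -2813 / 4464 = -0.63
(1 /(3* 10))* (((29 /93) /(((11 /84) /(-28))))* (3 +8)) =-11368 /465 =-24.45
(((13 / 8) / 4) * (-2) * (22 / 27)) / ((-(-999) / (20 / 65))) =-11 / 53946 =-0.00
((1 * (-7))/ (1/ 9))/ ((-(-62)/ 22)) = -693/ 31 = -22.35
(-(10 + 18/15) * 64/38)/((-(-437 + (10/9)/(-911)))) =-14692608/340382435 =-0.04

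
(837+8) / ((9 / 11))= 9295 / 9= 1032.78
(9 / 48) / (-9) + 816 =39167 / 48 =815.98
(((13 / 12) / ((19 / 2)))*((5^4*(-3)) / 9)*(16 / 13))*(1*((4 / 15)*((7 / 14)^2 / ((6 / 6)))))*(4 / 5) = -800 / 513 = -1.56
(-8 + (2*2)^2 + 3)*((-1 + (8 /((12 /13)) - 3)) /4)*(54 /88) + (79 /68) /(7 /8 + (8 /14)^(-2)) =8.17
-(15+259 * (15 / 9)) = -1340 / 3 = -446.67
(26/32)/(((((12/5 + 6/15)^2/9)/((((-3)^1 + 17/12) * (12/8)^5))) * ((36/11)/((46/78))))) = -3244725/1605632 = -2.02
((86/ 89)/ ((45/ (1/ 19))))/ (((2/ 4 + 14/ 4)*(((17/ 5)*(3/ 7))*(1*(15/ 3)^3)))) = 301/ 194042250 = 0.00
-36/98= -18/49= -0.37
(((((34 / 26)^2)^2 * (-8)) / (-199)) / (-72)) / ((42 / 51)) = -1419857 / 716138514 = -0.00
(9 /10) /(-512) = -9 /5120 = -0.00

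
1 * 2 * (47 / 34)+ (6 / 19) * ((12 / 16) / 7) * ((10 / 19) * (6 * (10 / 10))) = 123359 / 42959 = 2.87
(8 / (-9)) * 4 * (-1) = 32 / 9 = 3.56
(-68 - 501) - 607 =-1176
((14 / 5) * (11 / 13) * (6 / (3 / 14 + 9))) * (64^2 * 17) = 107425.11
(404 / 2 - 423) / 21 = -221 / 21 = -10.52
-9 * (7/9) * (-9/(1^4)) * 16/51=19.76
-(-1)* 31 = 31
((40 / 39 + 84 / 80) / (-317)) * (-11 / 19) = 17809 / 4697940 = 0.00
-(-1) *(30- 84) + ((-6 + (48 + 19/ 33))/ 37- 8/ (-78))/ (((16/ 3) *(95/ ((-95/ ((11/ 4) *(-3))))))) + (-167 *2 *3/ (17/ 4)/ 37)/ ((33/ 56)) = -256396097/ 3957668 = -64.78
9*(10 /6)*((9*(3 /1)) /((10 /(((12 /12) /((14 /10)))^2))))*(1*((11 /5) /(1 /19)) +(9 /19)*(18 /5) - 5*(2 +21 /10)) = 1770255 /3724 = 475.36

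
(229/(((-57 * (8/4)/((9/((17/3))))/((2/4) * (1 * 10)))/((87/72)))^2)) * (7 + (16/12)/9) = 929241925/80124672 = 11.60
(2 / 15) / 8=1 / 60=0.02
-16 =-16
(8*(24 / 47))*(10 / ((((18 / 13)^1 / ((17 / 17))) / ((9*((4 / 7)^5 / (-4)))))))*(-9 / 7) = 5.20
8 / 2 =4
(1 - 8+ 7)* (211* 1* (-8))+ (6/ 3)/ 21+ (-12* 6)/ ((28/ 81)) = -4372/ 21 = -208.19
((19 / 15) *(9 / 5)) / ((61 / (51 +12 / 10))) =1.95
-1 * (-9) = 9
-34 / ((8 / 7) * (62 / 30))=-1785 / 124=-14.40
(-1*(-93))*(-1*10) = -930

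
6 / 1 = 6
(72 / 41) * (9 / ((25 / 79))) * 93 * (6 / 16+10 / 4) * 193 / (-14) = -2641679973 / 14350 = -184089.20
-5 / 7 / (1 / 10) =-50 / 7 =-7.14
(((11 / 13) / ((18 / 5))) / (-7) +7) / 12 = 11411 / 19656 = 0.58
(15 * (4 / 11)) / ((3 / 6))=10.91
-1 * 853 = -853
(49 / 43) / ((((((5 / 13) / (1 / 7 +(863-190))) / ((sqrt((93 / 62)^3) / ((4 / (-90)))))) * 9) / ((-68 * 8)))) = 87473568 * sqrt(6) / 43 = 4982921.11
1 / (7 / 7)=1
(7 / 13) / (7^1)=1 / 13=0.08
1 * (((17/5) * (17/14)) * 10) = 289/7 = 41.29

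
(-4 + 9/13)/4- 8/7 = -717/364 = -1.97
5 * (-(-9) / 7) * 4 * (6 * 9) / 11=126.23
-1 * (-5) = 5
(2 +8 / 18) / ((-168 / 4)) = -11 / 189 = -0.06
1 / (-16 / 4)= -1 / 4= -0.25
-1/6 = -0.17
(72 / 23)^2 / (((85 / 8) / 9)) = 373248 / 44965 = 8.30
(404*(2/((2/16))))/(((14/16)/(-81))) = -4188672/7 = -598381.71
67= 67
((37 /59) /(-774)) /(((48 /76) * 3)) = -703 /1643976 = -0.00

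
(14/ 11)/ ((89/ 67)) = 938/ 979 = 0.96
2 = 2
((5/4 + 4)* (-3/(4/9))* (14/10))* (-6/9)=1323/40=33.08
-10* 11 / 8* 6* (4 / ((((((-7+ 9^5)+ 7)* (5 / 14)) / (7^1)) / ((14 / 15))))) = -30184 / 295245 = -0.10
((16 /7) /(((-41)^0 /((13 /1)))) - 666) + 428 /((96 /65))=-58211 /168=-346.49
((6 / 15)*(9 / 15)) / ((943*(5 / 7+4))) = 14 / 259325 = 0.00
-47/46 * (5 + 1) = -141/23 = -6.13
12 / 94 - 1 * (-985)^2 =-45600569 / 47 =-970224.87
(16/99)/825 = 0.00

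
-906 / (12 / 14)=-1057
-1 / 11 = -0.09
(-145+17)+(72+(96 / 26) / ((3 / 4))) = -664 / 13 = -51.08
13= 13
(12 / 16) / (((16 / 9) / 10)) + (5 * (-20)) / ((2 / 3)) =-145.78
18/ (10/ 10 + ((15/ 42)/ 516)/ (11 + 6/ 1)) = 2210544/ 122813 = 18.00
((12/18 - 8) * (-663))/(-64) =-2431/32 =-75.97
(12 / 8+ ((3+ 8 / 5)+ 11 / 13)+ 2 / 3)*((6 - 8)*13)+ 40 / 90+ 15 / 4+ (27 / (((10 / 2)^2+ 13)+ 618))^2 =-3751744027 / 19365120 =-193.74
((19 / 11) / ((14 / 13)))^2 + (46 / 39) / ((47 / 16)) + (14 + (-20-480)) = -20997829535 / 43471428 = -483.03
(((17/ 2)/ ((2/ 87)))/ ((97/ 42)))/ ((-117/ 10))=-17255/ 1261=-13.68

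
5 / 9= 0.56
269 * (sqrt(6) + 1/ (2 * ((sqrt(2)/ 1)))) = 269 * sqrt(2)/ 4 + 269 * sqrt(6) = 754.02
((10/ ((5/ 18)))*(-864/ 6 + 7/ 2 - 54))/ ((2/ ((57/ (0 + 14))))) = -199557/ 14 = -14254.07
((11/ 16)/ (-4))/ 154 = -1/ 896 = -0.00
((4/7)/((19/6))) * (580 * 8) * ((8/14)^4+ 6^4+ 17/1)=351092355840/319333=1099455.29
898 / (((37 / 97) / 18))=1567908 / 37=42375.89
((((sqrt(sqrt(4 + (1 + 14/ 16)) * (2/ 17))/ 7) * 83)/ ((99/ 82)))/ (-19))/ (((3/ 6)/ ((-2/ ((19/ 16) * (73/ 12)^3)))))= 41816064 * sqrt(17) * 2^(3/ 4) * 47^(1/ 4)/ 183829594333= 0.00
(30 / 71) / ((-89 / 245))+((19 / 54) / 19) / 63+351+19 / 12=15109138901 / 42994476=351.42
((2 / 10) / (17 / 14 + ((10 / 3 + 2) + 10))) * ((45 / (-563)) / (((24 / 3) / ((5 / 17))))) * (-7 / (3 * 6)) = 147 / 10642952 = 0.00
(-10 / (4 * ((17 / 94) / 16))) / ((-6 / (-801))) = -501960 / 17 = -29527.06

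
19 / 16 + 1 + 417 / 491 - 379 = -2953567 / 7856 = -375.96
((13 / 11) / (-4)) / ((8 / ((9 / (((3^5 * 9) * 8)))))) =-13 / 684288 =-0.00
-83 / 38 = -2.18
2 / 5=0.40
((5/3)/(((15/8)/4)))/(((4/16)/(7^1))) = 896/9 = 99.56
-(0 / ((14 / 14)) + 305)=-305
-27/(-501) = 9/167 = 0.05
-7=-7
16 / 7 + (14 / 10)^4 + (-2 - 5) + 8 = 31182 / 4375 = 7.13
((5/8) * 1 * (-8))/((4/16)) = -20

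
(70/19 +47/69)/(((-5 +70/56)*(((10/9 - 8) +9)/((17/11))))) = -389164/456665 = -0.85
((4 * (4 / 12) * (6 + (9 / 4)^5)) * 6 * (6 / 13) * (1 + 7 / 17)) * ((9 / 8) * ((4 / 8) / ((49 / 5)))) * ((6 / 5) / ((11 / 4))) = 15841899 / 1905904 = 8.31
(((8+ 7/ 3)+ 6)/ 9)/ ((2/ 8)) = 196/ 27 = 7.26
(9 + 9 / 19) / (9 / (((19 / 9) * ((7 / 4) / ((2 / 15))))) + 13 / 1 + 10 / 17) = 35700 / 52429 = 0.68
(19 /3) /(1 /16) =304 /3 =101.33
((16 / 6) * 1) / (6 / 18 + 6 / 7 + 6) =56 / 151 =0.37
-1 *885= -885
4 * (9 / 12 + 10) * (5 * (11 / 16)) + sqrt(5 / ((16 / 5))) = 2385 / 16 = 149.06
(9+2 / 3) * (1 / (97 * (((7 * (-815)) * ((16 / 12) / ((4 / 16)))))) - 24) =-2054165149 / 8854160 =-232.00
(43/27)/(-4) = -43/108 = -0.40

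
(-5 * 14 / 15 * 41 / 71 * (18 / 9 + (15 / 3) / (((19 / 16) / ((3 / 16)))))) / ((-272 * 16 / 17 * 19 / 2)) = 15211 / 4921152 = 0.00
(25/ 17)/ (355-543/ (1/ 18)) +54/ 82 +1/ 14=67077187/ 91910602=0.73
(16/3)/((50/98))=784/75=10.45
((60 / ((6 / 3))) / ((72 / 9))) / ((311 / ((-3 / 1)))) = -45 / 1244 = -0.04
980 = 980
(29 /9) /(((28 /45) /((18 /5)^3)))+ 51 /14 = 85839 /350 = 245.25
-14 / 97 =-0.14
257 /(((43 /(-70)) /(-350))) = 6296500 /43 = 146430.23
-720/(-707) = 720/707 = 1.02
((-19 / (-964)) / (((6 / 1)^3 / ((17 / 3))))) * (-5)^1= -1615 / 624672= -0.00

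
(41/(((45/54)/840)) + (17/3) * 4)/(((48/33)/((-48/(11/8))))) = -992416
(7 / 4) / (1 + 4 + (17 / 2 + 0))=7 / 54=0.13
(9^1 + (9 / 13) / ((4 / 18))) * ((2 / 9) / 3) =0.90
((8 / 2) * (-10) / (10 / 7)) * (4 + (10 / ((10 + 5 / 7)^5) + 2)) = -79735316192 / 474609375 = -168.00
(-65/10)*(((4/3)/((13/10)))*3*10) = -200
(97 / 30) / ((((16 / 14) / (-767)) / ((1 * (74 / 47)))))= -19269341 / 5640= -3416.55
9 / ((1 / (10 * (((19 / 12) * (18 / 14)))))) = 2565 / 14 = 183.21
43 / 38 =1.13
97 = 97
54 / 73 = 0.74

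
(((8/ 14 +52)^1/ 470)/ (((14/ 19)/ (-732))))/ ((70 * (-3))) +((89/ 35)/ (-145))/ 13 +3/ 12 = 94542121/ 121552340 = 0.78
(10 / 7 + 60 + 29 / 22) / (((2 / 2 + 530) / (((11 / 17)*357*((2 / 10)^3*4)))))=6442 / 7375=0.87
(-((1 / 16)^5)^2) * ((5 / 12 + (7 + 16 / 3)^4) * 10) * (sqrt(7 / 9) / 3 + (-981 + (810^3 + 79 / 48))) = -956181212768939945 / 8549802417586176-37483895 * sqrt(7) / 1603087953297408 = -111.84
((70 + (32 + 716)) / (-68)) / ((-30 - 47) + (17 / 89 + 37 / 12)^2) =233257608 / 1285183663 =0.18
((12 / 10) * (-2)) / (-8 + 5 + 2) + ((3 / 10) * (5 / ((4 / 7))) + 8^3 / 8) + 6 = 3001 / 40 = 75.02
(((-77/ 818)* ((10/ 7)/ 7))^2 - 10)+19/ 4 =-172120049/ 32787076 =-5.25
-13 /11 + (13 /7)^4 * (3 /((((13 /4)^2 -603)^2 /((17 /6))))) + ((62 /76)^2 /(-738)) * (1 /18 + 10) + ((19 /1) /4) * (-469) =-101462240085622922554907 /45520387657445874096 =-2228.94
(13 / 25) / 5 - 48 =-5987 / 125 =-47.90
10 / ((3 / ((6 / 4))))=5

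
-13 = -13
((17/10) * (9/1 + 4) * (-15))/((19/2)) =-34.89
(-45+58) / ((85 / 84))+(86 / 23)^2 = 1206328 / 44965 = 26.83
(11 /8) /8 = 11 /64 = 0.17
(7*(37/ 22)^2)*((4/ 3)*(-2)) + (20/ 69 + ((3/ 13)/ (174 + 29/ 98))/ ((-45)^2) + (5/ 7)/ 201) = -10271909202095729/ 195634960445925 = -52.51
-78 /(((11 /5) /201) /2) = -156780 /11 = -14252.73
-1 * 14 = -14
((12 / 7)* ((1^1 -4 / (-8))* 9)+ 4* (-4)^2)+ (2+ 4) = 652 / 7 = 93.14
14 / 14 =1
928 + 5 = 933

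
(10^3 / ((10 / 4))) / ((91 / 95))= 38000 / 91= 417.58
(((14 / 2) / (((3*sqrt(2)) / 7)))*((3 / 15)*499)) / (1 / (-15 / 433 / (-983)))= 24451*sqrt(2) / 851278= 0.04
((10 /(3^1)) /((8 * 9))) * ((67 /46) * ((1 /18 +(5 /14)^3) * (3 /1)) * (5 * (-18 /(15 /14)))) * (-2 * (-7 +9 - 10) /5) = -167299 /30429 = -5.50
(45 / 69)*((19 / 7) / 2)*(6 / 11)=0.48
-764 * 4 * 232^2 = -164486144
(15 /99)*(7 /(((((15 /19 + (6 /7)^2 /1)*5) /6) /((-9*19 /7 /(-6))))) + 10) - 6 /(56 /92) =-540002 /109263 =-4.94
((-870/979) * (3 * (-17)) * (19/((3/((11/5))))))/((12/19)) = 177973/178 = 999.85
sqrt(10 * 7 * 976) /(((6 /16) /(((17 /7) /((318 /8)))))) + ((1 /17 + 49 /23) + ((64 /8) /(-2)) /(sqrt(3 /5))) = -4 * sqrt(15) /3 + 856 /391 + 2176 * sqrt(4270) /3339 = 39.61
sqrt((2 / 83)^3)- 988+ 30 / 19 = -18742 / 19+ 2 * sqrt(166) / 6889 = -986.42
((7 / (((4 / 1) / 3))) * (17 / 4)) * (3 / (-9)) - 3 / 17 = -2071 / 272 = -7.61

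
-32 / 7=-4.57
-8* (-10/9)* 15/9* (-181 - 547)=-10785.19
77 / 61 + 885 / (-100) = -9257 / 1220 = -7.59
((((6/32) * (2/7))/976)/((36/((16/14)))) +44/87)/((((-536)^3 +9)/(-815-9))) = 866956459/320353518542568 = 0.00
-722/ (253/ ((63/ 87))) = -15162/ 7337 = -2.07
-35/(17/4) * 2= -280/17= -16.47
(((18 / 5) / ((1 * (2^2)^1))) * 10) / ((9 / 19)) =19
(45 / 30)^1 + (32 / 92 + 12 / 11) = 1487 / 506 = 2.94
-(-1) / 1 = 1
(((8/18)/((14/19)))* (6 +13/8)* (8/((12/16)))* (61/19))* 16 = 476288/189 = 2520.04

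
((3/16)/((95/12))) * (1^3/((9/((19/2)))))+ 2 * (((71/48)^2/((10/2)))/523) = 80353/3012480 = 0.03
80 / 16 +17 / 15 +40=692 / 15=46.13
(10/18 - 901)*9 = -8104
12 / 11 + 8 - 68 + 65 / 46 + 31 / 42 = -301555 / 5313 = -56.76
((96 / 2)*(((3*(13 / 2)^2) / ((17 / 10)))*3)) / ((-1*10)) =-18252 / 17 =-1073.65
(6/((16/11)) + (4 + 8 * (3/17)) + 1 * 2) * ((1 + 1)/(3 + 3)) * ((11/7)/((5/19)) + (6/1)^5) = 142448987/4760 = 29926.26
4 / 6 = 2 / 3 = 0.67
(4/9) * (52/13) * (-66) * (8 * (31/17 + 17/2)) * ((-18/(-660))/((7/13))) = -292032/595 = -490.81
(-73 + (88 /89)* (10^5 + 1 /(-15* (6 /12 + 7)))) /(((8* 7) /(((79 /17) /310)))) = 156304501921 /5909778000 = 26.45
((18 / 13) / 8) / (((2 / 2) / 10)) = 1.73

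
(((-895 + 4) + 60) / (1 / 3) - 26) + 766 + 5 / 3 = -1751.33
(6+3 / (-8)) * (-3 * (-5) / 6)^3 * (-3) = -16875 / 64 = -263.67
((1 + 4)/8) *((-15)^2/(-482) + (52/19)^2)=6110515/1392016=4.39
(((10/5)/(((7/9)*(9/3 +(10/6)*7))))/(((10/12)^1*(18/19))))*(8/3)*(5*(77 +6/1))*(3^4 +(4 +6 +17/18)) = 5219870/231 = 22596.84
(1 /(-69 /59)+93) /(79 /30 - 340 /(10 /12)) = -0.23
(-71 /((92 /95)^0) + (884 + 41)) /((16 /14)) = 2989 /4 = 747.25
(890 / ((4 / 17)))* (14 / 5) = 10591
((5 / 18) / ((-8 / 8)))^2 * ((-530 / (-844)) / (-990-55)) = -1325 / 28576152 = -0.00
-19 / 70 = -0.27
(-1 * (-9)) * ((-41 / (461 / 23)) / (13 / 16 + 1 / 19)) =-2580048 / 121243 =-21.28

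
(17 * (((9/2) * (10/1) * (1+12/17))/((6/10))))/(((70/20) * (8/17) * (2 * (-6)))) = -12325/112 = -110.04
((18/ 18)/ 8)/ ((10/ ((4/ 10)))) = 1/ 200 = 0.00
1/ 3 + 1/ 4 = 0.58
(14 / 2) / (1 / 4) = 28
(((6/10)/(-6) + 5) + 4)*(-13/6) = -1157/60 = -19.28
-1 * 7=-7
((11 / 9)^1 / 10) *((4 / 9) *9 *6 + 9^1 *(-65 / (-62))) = 7601 / 1860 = 4.09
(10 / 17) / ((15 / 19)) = 38 / 51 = 0.75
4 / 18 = 2 / 9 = 0.22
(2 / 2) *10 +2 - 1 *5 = 7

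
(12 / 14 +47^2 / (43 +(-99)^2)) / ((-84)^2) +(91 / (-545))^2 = 4048481538463 / 144417965227200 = 0.03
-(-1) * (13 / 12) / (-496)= -13 / 5952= -0.00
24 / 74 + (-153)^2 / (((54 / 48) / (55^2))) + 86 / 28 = 62944203.40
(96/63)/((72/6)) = 8/63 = 0.13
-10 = -10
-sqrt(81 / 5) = -9*sqrt(5) / 5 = -4.02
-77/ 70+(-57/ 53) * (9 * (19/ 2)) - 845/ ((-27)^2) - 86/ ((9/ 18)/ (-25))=4205.79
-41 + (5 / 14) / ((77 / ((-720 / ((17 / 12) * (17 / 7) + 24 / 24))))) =-1199161 / 28721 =-41.75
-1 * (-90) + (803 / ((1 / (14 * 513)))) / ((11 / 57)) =29884392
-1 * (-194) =194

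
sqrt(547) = 23.39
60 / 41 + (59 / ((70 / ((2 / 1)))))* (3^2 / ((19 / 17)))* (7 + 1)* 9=26687604 / 27265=978.82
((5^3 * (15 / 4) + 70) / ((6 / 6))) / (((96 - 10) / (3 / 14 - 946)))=-28534355 / 4816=-5924.91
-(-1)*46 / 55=46 / 55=0.84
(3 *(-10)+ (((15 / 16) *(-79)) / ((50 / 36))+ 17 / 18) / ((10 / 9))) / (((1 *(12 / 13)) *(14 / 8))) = -47.75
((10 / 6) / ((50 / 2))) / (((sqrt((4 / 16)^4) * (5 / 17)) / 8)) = 29.01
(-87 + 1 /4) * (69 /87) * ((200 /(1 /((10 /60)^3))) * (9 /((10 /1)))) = -39905 /696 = -57.33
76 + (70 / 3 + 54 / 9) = 105.33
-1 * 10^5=-100000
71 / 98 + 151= 14869 / 98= 151.72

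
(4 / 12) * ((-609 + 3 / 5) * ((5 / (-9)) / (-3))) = -338 / 9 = -37.56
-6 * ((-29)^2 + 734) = -9450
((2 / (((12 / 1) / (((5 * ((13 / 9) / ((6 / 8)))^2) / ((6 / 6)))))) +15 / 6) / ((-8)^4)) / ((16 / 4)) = 24455 / 71663616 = 0.00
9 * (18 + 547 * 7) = 34623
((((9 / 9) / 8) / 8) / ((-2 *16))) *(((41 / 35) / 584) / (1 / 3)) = -123 / 41861120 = -0.00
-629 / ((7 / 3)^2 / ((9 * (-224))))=1630368 / 7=232909.71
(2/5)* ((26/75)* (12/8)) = 26/125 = 0.21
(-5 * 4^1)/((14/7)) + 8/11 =-102/11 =-9.27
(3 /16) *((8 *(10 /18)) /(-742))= -5 /4452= -0.00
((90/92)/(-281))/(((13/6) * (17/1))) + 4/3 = 1.33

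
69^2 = 4761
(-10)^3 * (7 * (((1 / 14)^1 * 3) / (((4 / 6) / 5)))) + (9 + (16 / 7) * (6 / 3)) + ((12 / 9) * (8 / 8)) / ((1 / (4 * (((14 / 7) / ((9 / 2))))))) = -11234.06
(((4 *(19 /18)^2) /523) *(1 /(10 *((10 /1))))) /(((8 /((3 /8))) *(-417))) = -361 /37686124800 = -0.00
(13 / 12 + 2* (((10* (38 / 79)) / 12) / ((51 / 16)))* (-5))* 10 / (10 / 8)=-16846 / 12087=-1.39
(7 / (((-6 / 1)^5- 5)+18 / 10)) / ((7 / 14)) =-35 / 19448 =-0.00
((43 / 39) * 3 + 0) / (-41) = -43 / 533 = -0.08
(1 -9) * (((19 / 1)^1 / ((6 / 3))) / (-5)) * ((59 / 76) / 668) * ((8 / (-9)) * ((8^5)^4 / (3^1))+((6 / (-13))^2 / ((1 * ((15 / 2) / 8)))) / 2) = -114957803224348711938728 / 19050525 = -6034364051612683.22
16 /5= 3.20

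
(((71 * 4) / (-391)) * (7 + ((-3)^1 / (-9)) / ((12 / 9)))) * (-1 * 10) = 20590 / 391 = 52.66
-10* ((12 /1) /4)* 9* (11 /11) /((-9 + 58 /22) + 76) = -1485 /383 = -3.88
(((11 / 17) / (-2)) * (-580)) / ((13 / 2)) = 6380 / 221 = 28.87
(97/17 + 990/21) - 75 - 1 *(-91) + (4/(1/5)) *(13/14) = 87.42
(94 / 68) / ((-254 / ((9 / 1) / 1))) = -423 / 8636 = -0.05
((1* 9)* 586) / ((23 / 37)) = 195138 / 23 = 8484.26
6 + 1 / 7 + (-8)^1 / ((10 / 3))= 3.74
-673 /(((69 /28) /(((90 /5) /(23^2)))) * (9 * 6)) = -18844 /109503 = -0.17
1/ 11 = 0.09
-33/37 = -0.89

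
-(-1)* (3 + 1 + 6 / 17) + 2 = 6.35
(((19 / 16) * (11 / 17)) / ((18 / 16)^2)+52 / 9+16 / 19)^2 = 35751246400 / 684502569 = 52.23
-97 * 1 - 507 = -604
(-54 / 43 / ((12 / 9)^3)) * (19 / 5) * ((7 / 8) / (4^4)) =-96957 / 14090240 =-0.01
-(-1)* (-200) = -200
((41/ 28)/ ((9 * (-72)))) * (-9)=41/ 2016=0.02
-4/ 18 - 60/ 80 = -35/ 36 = -0.97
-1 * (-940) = 940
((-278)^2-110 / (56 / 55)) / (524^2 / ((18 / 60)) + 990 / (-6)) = 6482781 / 76867420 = 0.08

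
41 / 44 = 0.93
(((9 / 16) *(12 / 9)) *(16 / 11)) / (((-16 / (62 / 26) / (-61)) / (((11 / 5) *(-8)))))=-11346 / 65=-174.55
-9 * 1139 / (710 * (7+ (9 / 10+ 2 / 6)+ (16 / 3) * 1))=-30753 / 28897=-1.06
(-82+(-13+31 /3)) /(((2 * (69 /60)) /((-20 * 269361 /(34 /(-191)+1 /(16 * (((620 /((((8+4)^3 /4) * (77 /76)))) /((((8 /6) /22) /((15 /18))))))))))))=-51312814382040000 /45229523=-1134498243.15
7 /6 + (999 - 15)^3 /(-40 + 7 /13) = -2752428923 /114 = -24144113.36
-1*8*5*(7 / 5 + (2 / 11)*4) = -936 / 11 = -85.09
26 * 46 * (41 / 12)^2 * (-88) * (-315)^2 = -121910238450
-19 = -19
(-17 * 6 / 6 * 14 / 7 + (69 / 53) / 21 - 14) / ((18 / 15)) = -88925 / 2226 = -39.95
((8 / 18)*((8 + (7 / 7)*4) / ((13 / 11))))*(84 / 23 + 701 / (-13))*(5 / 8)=-1653410 / 11661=-141.79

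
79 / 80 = 0.99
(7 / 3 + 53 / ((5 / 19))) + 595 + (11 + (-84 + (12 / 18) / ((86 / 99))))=468593 / 645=726.50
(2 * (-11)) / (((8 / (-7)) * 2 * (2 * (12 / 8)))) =77 / 24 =3.21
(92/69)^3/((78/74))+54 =59230/1053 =56.25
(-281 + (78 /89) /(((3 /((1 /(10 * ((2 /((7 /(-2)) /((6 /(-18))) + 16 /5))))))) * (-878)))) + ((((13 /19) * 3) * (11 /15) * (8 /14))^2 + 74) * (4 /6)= -31954067252101 /138225383800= -231.17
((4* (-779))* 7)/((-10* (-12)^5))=-5453/622080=-0.01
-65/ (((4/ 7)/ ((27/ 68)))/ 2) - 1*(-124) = 4579/ 136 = 33.67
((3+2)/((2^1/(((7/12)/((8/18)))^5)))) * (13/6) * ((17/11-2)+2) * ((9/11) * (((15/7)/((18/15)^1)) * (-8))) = -48352838625/126877696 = -381.10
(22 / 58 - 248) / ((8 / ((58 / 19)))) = -7181 / 76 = -94.49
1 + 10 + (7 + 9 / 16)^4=215079777 / 65536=3281.86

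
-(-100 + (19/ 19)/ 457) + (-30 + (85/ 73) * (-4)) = 2179817/ 33361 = 65.34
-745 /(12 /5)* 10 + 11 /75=-155201 /50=-3104.02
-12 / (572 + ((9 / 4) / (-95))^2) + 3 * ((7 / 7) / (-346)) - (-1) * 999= 28549094965731 / 28578520826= 998.97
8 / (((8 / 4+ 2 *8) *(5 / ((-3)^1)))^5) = -1 / 3037500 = -0.00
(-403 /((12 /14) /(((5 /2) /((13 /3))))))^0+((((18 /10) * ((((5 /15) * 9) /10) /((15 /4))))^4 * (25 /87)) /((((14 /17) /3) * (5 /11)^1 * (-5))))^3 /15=608664922765140941906354810260303 /608664922765456140041351318359375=1.00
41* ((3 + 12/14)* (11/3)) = 4059/7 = 579.86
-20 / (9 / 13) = -260 / 9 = -28.89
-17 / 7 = -2.43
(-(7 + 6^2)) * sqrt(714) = -43 * sqrt(714) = -1148.99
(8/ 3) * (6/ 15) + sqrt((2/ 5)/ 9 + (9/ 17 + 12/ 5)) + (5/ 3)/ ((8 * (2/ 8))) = sqrt(7735)/ 51 + 19/ 10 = 3.62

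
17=17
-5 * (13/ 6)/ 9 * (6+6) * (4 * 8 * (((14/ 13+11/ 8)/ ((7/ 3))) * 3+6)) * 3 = -88840/ 7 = -12691.43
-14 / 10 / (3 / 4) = -28 / 15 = -1.87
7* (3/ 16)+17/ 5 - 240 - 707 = -942.29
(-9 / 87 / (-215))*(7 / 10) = 21 / 62350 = 0.00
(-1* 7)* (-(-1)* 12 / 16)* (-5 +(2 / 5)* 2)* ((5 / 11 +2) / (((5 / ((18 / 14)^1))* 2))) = 15309 / 2200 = 6.96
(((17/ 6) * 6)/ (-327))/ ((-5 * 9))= 0.00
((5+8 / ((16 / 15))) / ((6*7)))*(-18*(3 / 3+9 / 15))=-60 / 7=-8.57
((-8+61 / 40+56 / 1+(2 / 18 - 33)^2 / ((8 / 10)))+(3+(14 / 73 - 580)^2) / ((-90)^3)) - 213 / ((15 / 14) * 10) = 2683031662591 / 1942420500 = 1381.28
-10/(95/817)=-86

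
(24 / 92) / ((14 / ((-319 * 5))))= -4785 / 161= -29.72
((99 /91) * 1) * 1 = 99 /91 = 1.09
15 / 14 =1.07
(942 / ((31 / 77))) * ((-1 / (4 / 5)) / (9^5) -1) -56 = -2923773265 / 1220346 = -2395.86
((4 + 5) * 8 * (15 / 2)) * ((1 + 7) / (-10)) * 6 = -2592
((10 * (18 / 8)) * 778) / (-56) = -17505 / 56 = -312.59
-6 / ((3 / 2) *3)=-4 / 3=-1.33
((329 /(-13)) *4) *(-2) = 202.46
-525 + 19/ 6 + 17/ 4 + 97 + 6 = -4975/ 12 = -414.58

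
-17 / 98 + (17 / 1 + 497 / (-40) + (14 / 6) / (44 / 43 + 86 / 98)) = 26512289 / 4709880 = 5.63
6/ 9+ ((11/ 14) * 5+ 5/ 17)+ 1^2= 4205/ 714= 5.89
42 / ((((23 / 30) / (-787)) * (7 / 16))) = -2266560 / 23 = -98546.09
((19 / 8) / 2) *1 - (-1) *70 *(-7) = -7821 / 16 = -488.81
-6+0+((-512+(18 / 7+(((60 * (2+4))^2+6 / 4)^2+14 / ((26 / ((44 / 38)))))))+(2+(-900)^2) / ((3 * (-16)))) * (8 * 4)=2787955470921122 / 5187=537489005382.90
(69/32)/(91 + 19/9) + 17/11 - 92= -26675089/294976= -90.43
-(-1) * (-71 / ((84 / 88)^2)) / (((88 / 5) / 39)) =-50765 / 294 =-172.67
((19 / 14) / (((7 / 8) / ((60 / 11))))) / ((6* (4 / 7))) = 190 / 77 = 2.47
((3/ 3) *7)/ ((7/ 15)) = 15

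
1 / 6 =0.17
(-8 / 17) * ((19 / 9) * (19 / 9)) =-2888 / 1377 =-2.10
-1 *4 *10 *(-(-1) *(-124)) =4960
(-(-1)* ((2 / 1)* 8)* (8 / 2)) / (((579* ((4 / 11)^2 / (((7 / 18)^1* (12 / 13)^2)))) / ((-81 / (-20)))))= 182952 / 163085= 1.12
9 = 9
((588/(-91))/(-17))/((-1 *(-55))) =84/12155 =0.01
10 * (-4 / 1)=-40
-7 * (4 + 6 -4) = -42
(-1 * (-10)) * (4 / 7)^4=2560 / 2401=1.07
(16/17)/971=16/16507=0.00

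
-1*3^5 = -243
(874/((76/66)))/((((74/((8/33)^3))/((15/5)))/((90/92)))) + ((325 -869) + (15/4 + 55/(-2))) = -10159587/17908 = -567.32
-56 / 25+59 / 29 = -149 / 725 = -0.21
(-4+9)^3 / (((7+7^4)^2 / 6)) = 375 / 2899232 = 0.00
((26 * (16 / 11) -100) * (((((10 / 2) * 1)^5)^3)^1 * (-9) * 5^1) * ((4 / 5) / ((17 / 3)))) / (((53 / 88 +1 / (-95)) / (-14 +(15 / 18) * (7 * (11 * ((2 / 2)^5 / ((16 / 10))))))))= 14908436279296875000 / 28033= 531817368076797.88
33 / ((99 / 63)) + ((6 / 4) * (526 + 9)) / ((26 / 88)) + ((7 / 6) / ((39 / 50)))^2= 37499524 / 13689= 2739.39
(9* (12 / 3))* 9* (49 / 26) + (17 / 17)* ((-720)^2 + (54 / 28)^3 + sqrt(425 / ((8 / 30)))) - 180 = 5* sqrt(255) / 2 + 18507981591 / 35672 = 518877.71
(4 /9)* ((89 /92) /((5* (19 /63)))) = 623 /2185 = 0.29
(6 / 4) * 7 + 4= 29 / 2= 14.50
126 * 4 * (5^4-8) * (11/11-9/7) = -88848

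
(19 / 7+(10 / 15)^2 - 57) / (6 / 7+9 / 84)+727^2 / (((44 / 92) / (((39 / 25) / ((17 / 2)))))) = 230344558918 / 1136025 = 202763.64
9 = 9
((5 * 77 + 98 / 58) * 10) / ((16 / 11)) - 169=288781 / 116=2489.49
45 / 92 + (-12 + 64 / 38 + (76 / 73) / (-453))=-9.83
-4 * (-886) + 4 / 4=3545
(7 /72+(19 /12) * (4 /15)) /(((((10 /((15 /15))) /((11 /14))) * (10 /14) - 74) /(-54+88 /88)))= 6413 /15120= 0.42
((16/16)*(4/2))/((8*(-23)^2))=1/2116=0.00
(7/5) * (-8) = -56/5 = -11.20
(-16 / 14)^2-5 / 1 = -181 / 49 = -3.69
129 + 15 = 144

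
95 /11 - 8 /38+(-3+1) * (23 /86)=70916 /8987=7.89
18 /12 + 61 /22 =47 /11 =4.27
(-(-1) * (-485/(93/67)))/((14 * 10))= -6499/2604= -2.50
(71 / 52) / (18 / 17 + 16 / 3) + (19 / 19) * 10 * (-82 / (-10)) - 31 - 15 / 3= 783413 / 16952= 46.21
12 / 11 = 1.09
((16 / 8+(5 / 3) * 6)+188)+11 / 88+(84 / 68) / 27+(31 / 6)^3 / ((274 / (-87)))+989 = 384132367 / 335376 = 1145.38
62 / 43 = 1.44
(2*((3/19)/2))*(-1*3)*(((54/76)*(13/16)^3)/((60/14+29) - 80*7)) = 1245699/3634536448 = 0.00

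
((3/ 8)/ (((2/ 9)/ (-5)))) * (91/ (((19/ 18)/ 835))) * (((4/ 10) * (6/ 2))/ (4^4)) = -55393065/ 19456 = -2847.09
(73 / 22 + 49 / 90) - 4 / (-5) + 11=7753 / 495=15.66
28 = 28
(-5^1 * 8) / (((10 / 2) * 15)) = -8 / 15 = -0.53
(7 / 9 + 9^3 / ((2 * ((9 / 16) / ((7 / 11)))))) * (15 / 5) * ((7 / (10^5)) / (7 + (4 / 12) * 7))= 40901 / 4400000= 0.01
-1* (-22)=22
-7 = -7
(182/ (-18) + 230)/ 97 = 1979/ 873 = 2.27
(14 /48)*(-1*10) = -2.92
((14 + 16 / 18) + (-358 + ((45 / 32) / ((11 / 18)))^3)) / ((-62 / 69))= 373455902749 / 1014030336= 368.29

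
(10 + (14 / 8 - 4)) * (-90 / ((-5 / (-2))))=-279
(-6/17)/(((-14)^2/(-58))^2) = -2523/81634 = -0.03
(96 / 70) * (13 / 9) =208 / 105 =1.98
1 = 1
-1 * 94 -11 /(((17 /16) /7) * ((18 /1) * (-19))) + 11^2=79105 /2907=27.21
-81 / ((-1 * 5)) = 81 / 5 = 16.20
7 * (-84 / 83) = -588 / 83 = -7.08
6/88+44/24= 251/132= 1.90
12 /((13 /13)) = 12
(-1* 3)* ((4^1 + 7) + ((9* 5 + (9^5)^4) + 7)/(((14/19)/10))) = -494990665118746389048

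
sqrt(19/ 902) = sqrt(17138)/ 902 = 0.15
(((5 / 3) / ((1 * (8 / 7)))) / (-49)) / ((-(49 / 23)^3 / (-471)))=-9551095 / 6588344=-1.45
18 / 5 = 3.60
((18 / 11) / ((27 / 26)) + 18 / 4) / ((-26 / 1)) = -401 / 1716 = -0.23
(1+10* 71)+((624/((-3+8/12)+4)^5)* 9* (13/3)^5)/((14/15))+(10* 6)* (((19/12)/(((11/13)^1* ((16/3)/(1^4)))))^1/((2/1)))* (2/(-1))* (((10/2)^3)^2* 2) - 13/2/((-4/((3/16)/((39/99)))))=355944077031/6160000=57783.13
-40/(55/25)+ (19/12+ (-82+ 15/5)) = -12619/132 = -95.60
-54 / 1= -54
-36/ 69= -12/ 23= -0.52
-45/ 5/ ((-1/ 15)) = 135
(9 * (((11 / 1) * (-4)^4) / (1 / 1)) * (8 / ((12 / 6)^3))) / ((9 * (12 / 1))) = 704 / 3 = 234.67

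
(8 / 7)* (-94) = -107.43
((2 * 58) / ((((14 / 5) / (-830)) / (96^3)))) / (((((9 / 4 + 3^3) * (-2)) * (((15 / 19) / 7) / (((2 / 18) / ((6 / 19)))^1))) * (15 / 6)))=227783999488 / 351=648957263.50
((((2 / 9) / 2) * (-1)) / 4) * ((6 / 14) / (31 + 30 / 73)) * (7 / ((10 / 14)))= -511 / 137580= -0.00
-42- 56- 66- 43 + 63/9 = -200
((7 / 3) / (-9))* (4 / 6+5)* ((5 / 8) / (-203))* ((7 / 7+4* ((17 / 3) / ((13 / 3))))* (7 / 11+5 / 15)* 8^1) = 2720 / 12441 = 0.22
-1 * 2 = -2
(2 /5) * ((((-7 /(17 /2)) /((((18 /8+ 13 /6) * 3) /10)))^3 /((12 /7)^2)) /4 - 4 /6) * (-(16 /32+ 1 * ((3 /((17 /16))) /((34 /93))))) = 21498067135118 /9512282276505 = 2.26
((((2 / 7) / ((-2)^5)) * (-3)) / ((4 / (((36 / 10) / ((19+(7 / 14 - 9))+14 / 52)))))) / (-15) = -117 / 784000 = -0.00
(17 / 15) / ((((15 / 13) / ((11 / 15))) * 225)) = 2431 / 759375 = 0.00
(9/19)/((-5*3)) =-3/95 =-0.03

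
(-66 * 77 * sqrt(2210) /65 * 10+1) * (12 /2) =6-60984 * sqrt(2210) /13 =-220524.51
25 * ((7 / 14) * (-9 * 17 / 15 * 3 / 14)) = -765 / 28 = -27.32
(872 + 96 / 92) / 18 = 10040 / 207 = 48.50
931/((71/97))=90307/71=1271.93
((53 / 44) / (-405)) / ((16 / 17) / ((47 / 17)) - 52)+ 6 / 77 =23617597 / 302868720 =0.08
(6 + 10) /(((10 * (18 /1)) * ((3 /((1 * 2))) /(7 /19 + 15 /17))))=3232 /43605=0.07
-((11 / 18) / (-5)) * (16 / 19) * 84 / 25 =0.35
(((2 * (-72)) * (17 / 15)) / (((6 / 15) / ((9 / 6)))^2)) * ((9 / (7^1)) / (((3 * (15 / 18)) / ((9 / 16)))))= -37179 / 56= -663.91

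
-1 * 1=-1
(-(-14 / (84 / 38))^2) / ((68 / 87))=-10469 / 204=-51.32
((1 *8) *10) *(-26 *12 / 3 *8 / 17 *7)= -465920 / 17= -27407.06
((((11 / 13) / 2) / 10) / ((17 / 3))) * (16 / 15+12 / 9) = 99 / 5525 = 0.02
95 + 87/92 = 8827/92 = 95.95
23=23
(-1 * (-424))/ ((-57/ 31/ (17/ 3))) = -223448/ 171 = -1306.71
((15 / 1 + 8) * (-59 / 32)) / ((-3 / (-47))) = -63779 / 96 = -664.36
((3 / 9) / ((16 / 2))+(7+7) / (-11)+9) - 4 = 995 / 264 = 3.77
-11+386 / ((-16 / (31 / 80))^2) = -10.77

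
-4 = -4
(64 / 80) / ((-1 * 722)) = -2 / 1805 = -0.00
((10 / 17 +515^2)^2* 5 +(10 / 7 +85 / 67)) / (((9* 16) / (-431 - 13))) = -881948570811826885 / 813246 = -1084479445102.50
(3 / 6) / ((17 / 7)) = 7 / 34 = 0.21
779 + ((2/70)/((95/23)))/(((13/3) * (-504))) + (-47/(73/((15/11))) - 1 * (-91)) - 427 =2578113264731/5831225400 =442.12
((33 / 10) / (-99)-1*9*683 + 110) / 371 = -25873 / 1590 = -16.27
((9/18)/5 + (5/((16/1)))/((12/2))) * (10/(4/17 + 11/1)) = 1241/9168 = 0.14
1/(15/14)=14/15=0.93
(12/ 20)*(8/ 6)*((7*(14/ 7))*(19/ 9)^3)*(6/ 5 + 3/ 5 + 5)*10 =26119072/ 3645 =7165.73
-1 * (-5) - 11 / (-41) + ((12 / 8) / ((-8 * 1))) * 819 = -97281 / 656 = -148.29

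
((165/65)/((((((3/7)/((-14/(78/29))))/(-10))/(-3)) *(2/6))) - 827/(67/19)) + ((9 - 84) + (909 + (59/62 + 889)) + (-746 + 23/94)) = -33507634863/16497611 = -2031.06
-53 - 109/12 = -745/12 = -62.08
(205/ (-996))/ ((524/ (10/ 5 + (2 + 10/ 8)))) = -1435/ 695872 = -0.00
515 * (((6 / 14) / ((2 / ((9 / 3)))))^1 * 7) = 4635 / 2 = 2317.50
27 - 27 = 0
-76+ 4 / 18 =-75.78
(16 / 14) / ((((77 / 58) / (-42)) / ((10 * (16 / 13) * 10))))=-4454400 / 1001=-4449.95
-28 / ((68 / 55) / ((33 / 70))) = -10.68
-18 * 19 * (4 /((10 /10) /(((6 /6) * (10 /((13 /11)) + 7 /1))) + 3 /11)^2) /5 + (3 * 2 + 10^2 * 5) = -1319877812 /695645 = -1897.34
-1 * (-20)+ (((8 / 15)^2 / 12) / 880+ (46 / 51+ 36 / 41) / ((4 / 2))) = 540553072 / 25876125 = 20.89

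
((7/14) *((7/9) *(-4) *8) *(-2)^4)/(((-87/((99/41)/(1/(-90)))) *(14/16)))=-675840/1189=-568.41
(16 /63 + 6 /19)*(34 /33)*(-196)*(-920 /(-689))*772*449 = -18822621386240 /353457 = -53252931.44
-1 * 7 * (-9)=63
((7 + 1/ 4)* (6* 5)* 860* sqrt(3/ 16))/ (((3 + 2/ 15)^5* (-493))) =-2448984375* sqrt(3)/ 7797730238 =-0.54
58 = 58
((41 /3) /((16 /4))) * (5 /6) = 205 /72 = 2.85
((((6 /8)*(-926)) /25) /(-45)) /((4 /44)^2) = 56023 /750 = 74.70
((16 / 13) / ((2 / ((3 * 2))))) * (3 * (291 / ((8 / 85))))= 445230 / 13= 34248.46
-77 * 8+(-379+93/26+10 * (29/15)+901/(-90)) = -574529/585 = -982.10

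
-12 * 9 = -108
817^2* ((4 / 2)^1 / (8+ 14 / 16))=10679824 / 71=150420.06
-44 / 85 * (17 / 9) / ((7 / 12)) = -176 / 105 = -1.68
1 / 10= 0.10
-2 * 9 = -18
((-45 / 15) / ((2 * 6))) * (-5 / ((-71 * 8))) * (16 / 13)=-5 / 1846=-0.00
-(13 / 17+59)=-1016 / 17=-59.76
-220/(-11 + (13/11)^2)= 22.91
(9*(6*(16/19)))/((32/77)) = 2079/19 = 109.42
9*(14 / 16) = 63 / 8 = 7.88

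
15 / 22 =0.68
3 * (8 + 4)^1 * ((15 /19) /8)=135 /38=3.55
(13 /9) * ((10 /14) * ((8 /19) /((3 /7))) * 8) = 4160 /513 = 8.11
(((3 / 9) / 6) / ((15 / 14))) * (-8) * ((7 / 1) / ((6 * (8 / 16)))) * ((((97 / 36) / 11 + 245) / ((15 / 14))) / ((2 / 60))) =-266489048 / 40095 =-6646.44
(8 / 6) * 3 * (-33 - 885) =-3672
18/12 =3/2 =1.50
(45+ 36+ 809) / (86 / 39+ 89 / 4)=27768 / 763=36.39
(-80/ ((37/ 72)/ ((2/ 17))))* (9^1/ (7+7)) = -51840/ 4403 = -11.77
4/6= 0.67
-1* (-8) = 8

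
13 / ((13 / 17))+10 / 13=231 / 13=17.77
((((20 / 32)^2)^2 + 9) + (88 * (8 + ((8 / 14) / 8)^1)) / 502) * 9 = 684457461 / 7196672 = 95.11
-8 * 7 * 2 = -112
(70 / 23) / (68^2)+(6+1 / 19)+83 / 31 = 273451607 / 31320664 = 8.73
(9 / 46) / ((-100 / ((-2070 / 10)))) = 81 / 200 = 0.40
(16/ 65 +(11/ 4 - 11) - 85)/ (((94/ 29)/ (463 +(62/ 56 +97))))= -11017323039/ 684320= -16099.67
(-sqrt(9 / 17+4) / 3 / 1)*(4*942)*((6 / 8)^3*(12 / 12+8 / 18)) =-6123*sqrt(1309) / 136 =-1628.90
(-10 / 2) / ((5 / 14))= -14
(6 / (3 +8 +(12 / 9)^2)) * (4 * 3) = 648 / 115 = 5.63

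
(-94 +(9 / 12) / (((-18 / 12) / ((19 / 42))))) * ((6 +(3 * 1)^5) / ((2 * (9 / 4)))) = -5213.85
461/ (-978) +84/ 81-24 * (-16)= 384.57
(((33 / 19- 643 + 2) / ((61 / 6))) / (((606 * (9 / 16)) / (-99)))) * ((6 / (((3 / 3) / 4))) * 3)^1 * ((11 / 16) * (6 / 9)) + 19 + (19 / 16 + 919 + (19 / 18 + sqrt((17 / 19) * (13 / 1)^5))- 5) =169 * sqrt(4199) / 19 + 25923252217 / 16856496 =2114.26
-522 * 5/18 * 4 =-580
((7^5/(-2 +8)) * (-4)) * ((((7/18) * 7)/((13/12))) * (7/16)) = -5764801/468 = -12317.95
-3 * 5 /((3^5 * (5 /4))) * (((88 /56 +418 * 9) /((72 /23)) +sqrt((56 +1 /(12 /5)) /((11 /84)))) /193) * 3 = -605935 /656586 - 4 * sqrt(52129) /57321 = -0.94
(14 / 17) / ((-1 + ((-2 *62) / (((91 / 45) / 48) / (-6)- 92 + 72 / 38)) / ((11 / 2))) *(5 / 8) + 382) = 27337154768 / 12664978295913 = 0.00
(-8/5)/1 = -8/5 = -1.60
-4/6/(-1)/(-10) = -1/15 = -0.07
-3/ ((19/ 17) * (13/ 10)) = -510/ 247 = -2.06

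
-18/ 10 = -9/ 5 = -1.80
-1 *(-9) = 9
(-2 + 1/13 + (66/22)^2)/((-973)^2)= 92/12307477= 0.00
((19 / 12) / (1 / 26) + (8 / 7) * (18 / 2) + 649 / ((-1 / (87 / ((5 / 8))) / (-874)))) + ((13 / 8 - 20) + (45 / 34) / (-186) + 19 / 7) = 4993297278823 / 63240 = 78957894.98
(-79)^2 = 6241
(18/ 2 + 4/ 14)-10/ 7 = 55/ 7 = 7.86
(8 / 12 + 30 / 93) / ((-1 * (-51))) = 0.02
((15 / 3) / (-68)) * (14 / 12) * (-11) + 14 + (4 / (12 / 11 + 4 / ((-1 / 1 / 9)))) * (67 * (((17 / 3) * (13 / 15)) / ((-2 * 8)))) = 20328269 / 1175040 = 17.30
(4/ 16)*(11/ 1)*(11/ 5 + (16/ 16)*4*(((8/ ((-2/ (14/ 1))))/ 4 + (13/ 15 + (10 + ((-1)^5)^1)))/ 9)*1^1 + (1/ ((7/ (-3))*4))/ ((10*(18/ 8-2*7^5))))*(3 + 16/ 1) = 19276221107/ 1016419320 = 18.96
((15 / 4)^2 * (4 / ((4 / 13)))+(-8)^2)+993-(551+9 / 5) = 54961 / 80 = 687.01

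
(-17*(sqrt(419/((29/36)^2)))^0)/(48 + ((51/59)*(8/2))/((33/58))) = -11033/35096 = -0.31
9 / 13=0.69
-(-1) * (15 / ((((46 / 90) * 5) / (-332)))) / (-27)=1660 / 23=72.17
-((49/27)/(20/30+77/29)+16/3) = -15293/2601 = -5.88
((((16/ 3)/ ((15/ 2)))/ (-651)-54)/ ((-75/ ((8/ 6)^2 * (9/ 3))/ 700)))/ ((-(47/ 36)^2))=-1619929088/ 1027185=-1577.06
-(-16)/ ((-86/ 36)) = -288/ 43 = -6.70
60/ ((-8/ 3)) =-45/ 2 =-22.50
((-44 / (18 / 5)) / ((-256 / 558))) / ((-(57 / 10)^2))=-42625 / 51984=-0.82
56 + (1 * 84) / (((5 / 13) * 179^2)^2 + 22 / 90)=16169354661481 / 288738473246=56.00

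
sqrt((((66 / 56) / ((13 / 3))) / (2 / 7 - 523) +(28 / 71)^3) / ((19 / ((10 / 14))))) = sqrt(9300913142622227035) / 63782875702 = 0.05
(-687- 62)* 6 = -4494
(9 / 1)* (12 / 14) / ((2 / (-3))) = -81 / 7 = -11.57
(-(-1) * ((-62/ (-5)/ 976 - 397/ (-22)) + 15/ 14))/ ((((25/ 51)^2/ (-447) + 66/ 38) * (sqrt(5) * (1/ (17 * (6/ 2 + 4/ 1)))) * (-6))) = -449899294185909 * sqrt(5)/ 10294609758400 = -97.72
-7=-7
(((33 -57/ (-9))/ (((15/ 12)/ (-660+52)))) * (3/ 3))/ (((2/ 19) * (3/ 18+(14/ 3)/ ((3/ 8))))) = -16357632/ 1135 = -14412.01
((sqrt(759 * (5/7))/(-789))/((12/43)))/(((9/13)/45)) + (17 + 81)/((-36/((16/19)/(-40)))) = 49/855-2795 * sqrt(26565)/66276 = -6.82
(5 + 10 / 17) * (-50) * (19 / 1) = -90250 / 17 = -5308.82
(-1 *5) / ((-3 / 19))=95 / 3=31.67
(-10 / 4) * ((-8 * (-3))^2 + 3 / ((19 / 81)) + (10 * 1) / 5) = -56125 / 38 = -1476.97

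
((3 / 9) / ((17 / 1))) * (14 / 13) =14 / 663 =0.02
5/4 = 1.25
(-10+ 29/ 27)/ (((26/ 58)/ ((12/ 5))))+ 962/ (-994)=-14175517/ 290745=-48.76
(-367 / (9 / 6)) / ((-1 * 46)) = 367 / 69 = 5.32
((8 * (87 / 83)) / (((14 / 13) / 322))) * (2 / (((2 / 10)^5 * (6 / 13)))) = 33952710.84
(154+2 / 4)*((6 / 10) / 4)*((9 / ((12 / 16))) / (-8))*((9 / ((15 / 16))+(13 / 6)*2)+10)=-332793 / 400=-831.98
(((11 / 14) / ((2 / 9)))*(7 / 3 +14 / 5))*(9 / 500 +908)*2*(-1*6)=-494415801 / 2500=-197766.32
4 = 4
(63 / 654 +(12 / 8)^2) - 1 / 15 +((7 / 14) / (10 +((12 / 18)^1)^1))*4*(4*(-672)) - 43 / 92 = -37769539 / 75210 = -502.19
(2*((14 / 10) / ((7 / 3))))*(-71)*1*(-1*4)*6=10224 / 5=2044.80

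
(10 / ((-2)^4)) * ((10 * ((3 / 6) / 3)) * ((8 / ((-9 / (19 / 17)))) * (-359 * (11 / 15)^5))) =1098528871 / 13942125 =78.79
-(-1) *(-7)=-7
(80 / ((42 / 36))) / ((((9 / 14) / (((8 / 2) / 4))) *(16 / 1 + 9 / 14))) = 4480 / 699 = 6.41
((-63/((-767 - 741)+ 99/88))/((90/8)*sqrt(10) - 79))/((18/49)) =-867104/479825165 - 24696*sqrt(10)/95965033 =-0.00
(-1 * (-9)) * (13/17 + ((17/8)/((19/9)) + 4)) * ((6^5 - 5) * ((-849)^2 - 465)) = 4942833349626/17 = 290754902919.18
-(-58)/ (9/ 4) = 232/ 9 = 25.78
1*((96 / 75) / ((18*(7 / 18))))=32 / 175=0.18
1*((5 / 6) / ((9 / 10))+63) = 1726 / 27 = 63.93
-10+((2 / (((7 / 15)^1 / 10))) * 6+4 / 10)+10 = 9014 / 35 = 257.54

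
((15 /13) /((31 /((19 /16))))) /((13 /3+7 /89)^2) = 1069335 /470936128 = 0.00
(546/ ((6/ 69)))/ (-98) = -897/ 14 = -64.07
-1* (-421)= 421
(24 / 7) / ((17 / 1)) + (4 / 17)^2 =520 / 2023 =0.26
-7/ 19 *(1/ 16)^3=-7/ 77824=-0.00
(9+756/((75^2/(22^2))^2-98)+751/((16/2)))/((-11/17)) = -145576631063/764151256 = -190.51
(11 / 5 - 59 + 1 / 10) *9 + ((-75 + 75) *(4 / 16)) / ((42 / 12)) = -5103 / 10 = -510.30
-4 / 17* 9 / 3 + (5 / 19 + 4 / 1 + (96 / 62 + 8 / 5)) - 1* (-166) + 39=10599044 / 50065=211.71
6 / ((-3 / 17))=-34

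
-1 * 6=-6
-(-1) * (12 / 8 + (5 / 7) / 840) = 1.50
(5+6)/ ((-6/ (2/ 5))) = -11/ 15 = -0.73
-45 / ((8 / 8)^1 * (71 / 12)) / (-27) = 0.28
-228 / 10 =-114 / 5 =-22.80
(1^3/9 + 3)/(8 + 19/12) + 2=802/345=2.32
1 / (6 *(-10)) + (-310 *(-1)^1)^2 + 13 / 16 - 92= 23042111 / 240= 96008.80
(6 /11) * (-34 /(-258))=0.07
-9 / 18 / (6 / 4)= -1 / 3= -0.33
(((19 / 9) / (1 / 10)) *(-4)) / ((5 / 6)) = -304 / 3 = -101.33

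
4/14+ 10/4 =39/14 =2.79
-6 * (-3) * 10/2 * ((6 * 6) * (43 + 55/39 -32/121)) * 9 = 2024909280/1573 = 1287291.34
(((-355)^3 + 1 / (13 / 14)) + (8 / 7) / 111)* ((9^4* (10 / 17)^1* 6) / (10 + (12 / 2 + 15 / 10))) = -23719713794747784 / 400673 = -59199681023.55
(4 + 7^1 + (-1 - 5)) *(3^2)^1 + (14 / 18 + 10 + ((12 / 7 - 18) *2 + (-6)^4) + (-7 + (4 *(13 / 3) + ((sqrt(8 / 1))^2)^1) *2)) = 85861 / 63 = 1362.87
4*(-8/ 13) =-32/ 13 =-2.46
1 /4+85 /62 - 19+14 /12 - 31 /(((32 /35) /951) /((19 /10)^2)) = -6929324251 /59520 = -116420.10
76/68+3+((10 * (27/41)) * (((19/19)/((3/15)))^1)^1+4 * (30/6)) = 39760/697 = 57.04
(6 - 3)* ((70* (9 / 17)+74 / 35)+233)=816.52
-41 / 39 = -1.05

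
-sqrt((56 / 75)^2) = -56 / 75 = -0.75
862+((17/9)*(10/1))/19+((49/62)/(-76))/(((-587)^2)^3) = 862.99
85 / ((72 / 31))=2635 / 72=36.60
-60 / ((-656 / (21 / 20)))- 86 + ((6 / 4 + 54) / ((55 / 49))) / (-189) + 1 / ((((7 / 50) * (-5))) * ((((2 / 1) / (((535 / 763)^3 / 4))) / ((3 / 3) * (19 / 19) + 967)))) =-147165688485991123 / 1009672882328880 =-145.76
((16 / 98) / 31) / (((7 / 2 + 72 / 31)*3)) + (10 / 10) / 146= 55403 / 7747782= 0.01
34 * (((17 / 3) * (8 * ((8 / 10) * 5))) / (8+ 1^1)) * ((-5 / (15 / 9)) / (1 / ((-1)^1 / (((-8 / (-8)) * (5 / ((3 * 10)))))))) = 36992 / 3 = 12330.67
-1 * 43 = -43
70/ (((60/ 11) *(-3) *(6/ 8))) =-154/ 27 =-5.70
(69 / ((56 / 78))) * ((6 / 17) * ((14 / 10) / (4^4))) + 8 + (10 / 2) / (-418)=74343897 / 9095680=8.17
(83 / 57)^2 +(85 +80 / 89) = 25451726 / 289161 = 88.02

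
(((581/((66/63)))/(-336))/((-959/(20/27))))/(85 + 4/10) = 2075/138993624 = 0.00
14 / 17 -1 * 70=-1176 / 17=-69.18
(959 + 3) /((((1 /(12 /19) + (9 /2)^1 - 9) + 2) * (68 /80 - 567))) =17760 /9581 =1.85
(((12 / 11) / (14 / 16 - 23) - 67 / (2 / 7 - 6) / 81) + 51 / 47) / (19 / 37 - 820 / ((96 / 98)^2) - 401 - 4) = -34535417272 / 36830543692635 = -0.00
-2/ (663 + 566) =-2/ 1229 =-0.00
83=83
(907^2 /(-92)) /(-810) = 822649 /74520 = 11.04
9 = 9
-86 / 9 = -9.56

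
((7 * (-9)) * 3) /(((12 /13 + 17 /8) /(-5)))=98280 /317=310.03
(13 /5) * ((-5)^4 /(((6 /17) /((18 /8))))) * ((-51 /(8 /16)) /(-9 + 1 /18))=38039625 /322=118135.48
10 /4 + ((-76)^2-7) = 11543 /2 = 5771.50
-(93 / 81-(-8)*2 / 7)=-649 / 189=-3.43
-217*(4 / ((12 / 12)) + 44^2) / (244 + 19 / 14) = -1178744 / 687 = -1715.78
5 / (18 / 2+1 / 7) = 35 / 64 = 0.55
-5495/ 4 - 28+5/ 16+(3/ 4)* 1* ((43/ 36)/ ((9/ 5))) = -302603/ 216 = -1400.94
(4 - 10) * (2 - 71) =414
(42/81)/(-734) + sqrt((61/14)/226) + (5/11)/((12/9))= sqrt(48251)/1582 + 148327/435996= 0.48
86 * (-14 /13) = -92.62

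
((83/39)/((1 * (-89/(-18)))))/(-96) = -83/18512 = -0.00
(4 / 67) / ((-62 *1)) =-0.00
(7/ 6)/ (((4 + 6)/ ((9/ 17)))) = 21/ 340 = 0.06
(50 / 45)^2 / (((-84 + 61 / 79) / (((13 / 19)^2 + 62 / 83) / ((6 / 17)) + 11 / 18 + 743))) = -63660035012 / 5744716101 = -11.08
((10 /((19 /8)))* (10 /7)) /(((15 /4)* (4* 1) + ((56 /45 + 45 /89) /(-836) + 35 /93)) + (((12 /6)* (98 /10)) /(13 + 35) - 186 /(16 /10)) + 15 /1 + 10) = -0.08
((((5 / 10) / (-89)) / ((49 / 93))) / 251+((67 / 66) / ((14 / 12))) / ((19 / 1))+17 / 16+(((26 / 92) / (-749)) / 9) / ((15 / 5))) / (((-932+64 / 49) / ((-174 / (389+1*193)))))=7816875887196697 / 21957356139738566976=0.00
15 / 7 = 2.14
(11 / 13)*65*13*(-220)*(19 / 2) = -1494350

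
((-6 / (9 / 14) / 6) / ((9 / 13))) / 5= -182 / 405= -0.45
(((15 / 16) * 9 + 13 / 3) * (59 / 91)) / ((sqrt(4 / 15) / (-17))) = -614839 * sqrt(15) / 8736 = -272.58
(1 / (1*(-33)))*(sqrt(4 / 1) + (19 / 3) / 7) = -61 / 693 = -0.09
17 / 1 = 17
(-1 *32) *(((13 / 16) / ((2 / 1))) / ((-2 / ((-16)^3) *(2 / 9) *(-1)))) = 119808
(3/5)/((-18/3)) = -1/10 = -0.10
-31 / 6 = -5.17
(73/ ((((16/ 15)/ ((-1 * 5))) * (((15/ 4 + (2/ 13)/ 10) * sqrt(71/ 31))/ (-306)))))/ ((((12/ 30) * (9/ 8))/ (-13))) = -786483750 * sqrt(2201)/ 69509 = -530834.00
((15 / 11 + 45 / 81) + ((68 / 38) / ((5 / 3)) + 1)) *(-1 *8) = -300424 / 9405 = -31.94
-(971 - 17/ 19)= -18432/ 19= -970.11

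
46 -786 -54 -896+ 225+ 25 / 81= -118640 / 81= -1464.69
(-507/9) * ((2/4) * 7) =-1183/6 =-197.17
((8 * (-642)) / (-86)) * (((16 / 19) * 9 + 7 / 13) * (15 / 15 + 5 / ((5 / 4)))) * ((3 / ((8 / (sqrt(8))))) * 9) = 173773350 * sqrt(2) / 10621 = 23138.37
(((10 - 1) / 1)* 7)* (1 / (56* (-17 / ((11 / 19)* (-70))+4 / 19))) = 65835 / 36868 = 1.79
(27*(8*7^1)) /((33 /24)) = 12096 /11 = 1099.64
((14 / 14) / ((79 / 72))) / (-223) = -0.00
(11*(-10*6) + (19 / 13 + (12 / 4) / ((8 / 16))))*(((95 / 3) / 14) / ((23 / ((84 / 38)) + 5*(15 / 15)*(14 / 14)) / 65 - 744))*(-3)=-636225 / 106867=-5.95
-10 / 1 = -10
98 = 98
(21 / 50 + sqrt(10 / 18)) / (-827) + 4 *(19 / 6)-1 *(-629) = 79598687 / 124050-sqrt(5) / 2481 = 641.67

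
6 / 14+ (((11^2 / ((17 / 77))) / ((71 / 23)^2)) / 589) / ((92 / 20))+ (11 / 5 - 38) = -62451208929 / 1766643655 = -35.35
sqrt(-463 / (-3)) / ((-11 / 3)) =-sqrt(1389) / 11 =-3.39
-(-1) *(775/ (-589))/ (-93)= 25/ 1767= 0.01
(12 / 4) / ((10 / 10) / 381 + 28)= 1143 / 10669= 0.11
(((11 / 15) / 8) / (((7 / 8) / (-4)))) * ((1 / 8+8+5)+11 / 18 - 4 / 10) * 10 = -52811 / 945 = -55.88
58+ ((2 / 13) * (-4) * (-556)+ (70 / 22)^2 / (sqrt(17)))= 1225 * sqrt(17) / 2057+ 5202 / 13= 402.61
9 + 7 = 16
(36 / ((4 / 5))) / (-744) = -15 / 248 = -0.06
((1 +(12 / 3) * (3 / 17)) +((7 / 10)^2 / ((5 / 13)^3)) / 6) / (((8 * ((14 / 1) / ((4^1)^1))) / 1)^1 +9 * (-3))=3.14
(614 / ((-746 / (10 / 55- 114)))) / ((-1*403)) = -0.23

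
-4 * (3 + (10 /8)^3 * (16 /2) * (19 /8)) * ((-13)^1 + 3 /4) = 125783 /64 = 1965.36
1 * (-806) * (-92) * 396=29364192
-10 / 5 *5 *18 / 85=-2.12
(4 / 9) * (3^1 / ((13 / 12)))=16 / 13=1.23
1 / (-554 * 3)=-0.00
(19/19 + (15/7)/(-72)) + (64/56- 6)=-653/168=-3.89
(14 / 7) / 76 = 1 / 38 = 0.03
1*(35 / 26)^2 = 1225 / 676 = 1.81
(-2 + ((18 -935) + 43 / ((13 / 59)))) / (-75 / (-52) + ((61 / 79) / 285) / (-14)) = -5932252200 / 11818789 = -501.93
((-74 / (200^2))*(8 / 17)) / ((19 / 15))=-0.00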